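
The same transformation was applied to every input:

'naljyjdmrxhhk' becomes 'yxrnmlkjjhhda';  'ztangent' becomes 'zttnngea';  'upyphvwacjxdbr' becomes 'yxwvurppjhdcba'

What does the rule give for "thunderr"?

utrrnhed

The transformation: sort the characters into reverse alphabetical order.
Doing the same to "thunderr": "utrrnhed".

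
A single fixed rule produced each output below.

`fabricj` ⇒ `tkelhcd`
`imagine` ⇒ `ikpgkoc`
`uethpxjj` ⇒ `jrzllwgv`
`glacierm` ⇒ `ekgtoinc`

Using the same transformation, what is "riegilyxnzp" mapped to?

iknazpbrtkg

In each case the input is transformed by: shift every letter 2 places forward in the alphabet (wrapping around), then move the first 3 characters to the end (rotate left by 3).
So "riegilyxnzp" becomes "iknazpbrtkg".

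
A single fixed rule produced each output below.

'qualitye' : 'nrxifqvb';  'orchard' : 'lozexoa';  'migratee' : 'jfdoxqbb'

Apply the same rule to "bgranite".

ydoxkfqb

What's happening: shift every letter 3 places backward in the alphabet (wrapping around).
"bgranite" → "ydoxkfqb".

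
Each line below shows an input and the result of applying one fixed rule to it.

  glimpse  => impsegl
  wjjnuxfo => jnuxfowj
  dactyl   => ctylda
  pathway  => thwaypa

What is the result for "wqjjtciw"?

jjtciwwq

Rule — move the first 2 characters to the end (rotate left by 2).
So "wqjjtciw" becomes "jjtciwwq".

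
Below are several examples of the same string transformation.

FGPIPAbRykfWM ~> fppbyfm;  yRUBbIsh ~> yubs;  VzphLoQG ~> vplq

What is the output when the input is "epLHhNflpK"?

Looking at the pairs, the operation is to keep every other character starting from the first (positions 1st, 3rd, 5th, ...), then convert every letter to lowercase.
"epLHhNflpK" → "eLhfp" → "elhfp".

elhfp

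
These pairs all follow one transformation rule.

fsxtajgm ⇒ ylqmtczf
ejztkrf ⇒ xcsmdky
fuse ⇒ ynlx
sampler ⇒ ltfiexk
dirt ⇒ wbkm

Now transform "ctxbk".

vmqud

The rule is to shift every letter 7 places backward in the alphabet (wrapping around).
On "ctxbk" that produces "vmqud".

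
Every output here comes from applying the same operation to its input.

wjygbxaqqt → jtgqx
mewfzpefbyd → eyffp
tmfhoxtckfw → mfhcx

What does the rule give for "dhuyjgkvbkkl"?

hlykgv

The transformation: keep every other character starting from the second (positions 2nd, 4th, 6th, ...), then take characters alternately from the front and the back (1st, last, 2nd, 2nd-last, ...).
Starting from "dhuyjgkvbkkl": after the first operation, "hygvkl"; after the second, "hlykgv".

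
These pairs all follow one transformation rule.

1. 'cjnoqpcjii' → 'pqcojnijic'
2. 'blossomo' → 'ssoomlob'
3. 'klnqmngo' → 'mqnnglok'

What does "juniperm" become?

Each output is the input with this applied: swap the front and back halves of the string, then take characters alternately from the front and the back (1st, last, 2nd, 2nd-last, ...).
Applying that to "juniperm" gives "pienrumj".

pienrumj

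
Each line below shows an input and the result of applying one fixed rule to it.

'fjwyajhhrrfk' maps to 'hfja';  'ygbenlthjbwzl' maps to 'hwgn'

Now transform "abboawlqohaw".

Rule — keep one character in every 3, starting at position 2 (positions 2nd, 5th, 8th, ...), then swap the front and back halves of the string.
For "abboawlqohaw", step one produces "baqa"; step two turns that into "qaba".

qaba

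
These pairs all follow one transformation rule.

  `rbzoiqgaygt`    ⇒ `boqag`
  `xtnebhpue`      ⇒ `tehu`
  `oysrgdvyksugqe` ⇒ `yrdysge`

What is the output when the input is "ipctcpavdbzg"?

Rule — keep every other character starting from the second (positions 2nd, 4th, 6th, ...).
For "ipctcpavdbzg" the result is "ptpvbg".

ptpvbg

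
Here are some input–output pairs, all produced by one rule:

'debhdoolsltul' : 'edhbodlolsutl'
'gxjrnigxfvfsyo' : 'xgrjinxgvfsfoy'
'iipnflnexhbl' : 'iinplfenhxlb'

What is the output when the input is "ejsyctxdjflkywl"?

jeystcdxfjklwyl

The transformation: swap each adjacent pair of characters (1↔2, 3↔4, ...).
Applying that to "ejsyctxdjflkywl" gives "jeystcdxfjklwyl".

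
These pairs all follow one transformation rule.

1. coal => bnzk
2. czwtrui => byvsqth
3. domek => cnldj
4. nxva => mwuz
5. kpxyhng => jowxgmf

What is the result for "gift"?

fhes

In each case the input is transformed by: shift every letter 1 place backward in the alphabet (wrapping around).
On "gift" that produces "fhes".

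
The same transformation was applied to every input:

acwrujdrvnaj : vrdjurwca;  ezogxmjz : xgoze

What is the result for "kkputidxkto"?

The transformation: delete the last 3 characters, then reverse the string.
Working it through for "kkputidxkto": intermediate "kkputidx", final "xditupkk".

xditupkk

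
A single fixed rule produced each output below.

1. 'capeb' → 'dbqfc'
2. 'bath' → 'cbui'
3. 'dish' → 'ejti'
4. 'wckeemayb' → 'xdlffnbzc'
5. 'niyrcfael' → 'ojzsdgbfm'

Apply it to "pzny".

What's happening: shift every letter 1 place forward in the alphabet (wrapping around).
So "pzny" becomes "qaoz".

qaoz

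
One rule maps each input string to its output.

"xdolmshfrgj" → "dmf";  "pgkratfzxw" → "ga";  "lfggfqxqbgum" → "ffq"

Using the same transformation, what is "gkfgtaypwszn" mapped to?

The transformation: delete the last 3 characters, then keep one character in every 3, starting at position 2 (positions 2nd, 5th, 8th, ...).
Starting from "gkfgtaypwszn": after the first operation, "gkfgtaypw"; after the second, "ktp".

ktp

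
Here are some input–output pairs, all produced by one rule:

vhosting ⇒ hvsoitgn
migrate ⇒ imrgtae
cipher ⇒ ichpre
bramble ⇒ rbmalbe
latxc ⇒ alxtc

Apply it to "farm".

afmr

The rule is to swap each adjacent pair of characters (1↔2, 3↔4, ...).
On "farm" that produces "afmr".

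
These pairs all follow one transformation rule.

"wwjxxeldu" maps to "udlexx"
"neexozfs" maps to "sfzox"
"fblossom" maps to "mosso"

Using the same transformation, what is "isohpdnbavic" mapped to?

Looking at the pairs, the operation is to reverse the string, then delete the last 3 characters.
Applying both steps to "isohpdnbavic": "civabndphosi", then "civabndph".

civabndph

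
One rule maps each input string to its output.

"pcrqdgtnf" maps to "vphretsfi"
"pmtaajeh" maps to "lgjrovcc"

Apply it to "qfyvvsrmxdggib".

What's happening: shift every letter 2 places forward in the alphabet (wrapping around), then move the last 3 characters to the front (rotate right by 3).
Starting from "qfyvvsrmxdggib": after the first operation, "shaxxutozfiikd"; after the second, "ikdshaxxutozfi".

ikdshaxxutozfi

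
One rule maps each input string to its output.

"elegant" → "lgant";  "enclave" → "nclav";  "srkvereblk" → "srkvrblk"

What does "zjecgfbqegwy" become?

What's happening: remove every "e".
So "zjecgfbqegwy" becomes "zjcgfbqgwy".

zjcgfbqgwy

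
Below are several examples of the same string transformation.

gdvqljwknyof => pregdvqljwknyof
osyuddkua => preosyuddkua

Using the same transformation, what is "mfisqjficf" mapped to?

The rule is to prepend "pre".
On "mfisqjficf" that produces "premfisqjficf".

premfisqjficf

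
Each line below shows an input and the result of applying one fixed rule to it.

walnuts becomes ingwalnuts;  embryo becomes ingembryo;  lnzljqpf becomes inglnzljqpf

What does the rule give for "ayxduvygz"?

What's happening: prepend "ing".
Applying that to "ayxduvygz" gives "ingayxduvygz".

ingayxduvygz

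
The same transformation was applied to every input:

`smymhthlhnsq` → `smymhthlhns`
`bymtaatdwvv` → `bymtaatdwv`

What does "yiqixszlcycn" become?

The pattern: delete the last character.
Doing the same to "yiqixszlcycn": "yiqixszlcyc".

yiqixszlcyc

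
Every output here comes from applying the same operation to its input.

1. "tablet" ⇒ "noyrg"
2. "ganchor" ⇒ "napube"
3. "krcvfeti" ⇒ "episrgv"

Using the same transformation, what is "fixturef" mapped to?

Looking at the pairs, the operation is to shift every letter 13 places forward in the alphabet (wrapping around) — i.e. ROT13, then delete the first character.
For "fixturef", step one produces "svkghers"; step two turns that into "vkghers".
(Check on "tablet": → "gnoyrg" → "noyrg" ✓)

vkghers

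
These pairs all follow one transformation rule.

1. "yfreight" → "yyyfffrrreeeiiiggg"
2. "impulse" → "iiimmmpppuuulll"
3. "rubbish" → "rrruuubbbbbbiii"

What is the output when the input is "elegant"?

eeellleeegggaaa

What's happening: delete the last 2 characters, then repeat every character 3 times.
For "elegant", step one produces "elega"; step two turns that into "eeellleeegggaaa".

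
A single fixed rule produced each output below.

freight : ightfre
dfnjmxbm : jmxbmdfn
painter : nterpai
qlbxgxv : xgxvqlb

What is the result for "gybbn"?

bngyb

Looking at the pairs, the operation is to move the first 3 characters to the end (rotate left by 3).
Doing the same to "gybbn": "bngyb".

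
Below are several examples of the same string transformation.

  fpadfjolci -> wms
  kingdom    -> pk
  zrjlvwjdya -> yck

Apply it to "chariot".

The rule is to shift every letter 7 places forward in the alphabet (wrapping around), then keep one character in every 3, starting at position 2 (positions 2nd, 5th, 8th, ...).
For "chariot", step one produces "johypva"; step two turns that into "op".

op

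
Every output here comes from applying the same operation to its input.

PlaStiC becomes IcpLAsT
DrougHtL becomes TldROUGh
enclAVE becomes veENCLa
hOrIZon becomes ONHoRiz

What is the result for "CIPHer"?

Rule — move the last 2 characters to the front (rotate right by 2), then flip the case of every letter.
"CIPHer" → "erCIPH" → "ERciph".

ERciph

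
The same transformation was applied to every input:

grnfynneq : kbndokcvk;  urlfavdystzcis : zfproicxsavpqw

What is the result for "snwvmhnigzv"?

The pattern: shift every letter 3 places backward in the alphabet (wrapping around), then move the last 3 characters to the front (rotate right by 3).
On "snwvmhnigzv": the first step gives "pktsjekfdws", and the second then gives "dwspktsjekf".
(Check on "urlfavdystzcis": → "roicxsavpqwzfp" → "zfproicxsavpqw" ✓)

dwspktsjekf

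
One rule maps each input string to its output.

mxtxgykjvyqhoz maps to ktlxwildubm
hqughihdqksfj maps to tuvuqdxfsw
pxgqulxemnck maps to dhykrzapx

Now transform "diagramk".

tenzx

Rule — delete the first 3 characters, then shift every letter 13 places forward in the alphabet (wrapping around) — i.e. ROT13.
For "diagramk", step one produces "gramk"; step two turns that into "tenzx".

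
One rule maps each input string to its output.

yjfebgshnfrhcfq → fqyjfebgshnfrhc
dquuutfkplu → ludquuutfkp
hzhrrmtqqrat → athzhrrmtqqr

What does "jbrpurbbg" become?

Each output is the input with this applied: move the last 2 characters to the front (rotate right by 2).
Applying that to "jbrpurbbg" gives "bgjbrpurb".

bgjbrpurb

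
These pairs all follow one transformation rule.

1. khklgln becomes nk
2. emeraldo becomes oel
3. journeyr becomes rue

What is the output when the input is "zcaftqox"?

xaq

Each output is the input with this applied: move the last 2 characters to the front (rotate right by 2), then keep one character in every 3, starting at position 2 (positions 2nd, 5th, 8th, ...).
Starting from "zcaftqox": after the first operation, "oxzcaftq"; after the second, "xaq".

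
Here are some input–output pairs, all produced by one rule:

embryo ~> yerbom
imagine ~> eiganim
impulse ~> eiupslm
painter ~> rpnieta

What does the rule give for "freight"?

The rule is to swap each adjacent pair of characters (1↔2, 3↔4, ...), then swap the first and last characters.
Applying both steps to "freight": "rfiehgt", then "tfiehgr".

tfiehgr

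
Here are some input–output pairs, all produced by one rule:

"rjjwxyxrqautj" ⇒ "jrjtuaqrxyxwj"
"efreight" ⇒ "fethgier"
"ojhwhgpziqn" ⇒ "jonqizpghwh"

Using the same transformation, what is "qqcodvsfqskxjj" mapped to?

The pattern: move the first 2 characters to the end (rotate left by 2), then reverse the string.
Starting from "qqcodvsfqskxjj": after the first operation, "codvsfqskxjjqq"; after the second, "qqjjxksqfsvdoc".

qqjjxksqfsvdoc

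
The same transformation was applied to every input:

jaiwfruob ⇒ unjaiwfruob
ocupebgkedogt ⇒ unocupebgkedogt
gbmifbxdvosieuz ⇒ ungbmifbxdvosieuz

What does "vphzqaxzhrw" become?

In each case the input is transformed by: prepend "un".
"vphzqaxzhrw" → "unvphzqaxzhrw".

unvphzqaxzhrw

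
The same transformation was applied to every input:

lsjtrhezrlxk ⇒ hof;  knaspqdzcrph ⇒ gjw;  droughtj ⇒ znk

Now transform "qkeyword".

In each case the input is transformed by: shift every letter 4 places backward in the alphabet (wrapping around), then keep only the first 3 characters.
"qkeyword" → "mgausknz" → "mga".

mga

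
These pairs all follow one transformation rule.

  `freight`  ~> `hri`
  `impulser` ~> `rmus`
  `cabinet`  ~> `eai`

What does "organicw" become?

Rule — keep every other character starting from the second (positions 2nd, 4th, 6th, ...), then move the last character to the front.
Working it through for "organicw": intermediate "raiw", final "wrai".

wrai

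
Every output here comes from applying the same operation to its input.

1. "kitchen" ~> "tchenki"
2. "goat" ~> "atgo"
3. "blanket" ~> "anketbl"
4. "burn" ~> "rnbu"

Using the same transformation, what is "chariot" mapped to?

ariotch

What's happening: move the first 2 characters to the end (rotate left by 2).
For "chariot" the result is "ariotch".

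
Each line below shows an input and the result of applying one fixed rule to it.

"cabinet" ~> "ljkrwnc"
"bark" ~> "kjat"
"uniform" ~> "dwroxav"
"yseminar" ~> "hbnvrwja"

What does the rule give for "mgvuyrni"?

vpedhawr

What's happening: shift every letter 9 places forward in the alphabet (wrapping around).
So "mgvuyrni" becomes "vpedhawr".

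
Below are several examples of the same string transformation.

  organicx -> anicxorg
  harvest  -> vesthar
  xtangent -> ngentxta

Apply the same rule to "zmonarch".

What's happening: move the first 3 characters to the end (rotate left by 3).
"zmonarch" → "narchzmo".

narchzmo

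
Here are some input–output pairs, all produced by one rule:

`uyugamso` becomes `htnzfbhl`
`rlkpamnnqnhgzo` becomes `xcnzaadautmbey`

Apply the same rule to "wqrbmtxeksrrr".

Looking at the pairs, the operation is to shift every letter 13 places forward in the alphabet (wrapping around) — i.e. ROT13, then move the first 2 characters to the end (rotate left by 2).
So "wqrbmtxeksrrr" becomes "eozgkrxfeeejd".

eozgkrxfeeejd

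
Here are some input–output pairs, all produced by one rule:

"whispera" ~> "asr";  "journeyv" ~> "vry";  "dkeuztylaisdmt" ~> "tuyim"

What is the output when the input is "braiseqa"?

What's happening: swap the first and last characters, then keep one character in every 3, starting at position 1 (positions 1st, 4th, 7th, ...).
Starting from "braiseqa": after the first operation, "araiseqb"; after the second, "aiq".

aiq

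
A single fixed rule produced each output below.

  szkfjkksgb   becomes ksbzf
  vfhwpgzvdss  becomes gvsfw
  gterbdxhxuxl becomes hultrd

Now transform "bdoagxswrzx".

xwzda

What's happening: keep every other character starting from the second (positions 2nd, 4th, 6th, ...), then move the last 3 characters to the front (rotate right by 3).
Working it through for "bdoagxswrzx": intermediate "daxwz", final "xwzda".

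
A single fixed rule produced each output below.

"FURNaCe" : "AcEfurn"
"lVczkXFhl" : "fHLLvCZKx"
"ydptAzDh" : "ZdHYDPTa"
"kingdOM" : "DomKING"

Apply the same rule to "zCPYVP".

The rule is to move the last 3 characters to the front (rotate right by 3), then flip the case of every letter.
For "zCPYVP", step one produces "YVPzCP"; step two turns that into "yvpZcp".

yvpZcp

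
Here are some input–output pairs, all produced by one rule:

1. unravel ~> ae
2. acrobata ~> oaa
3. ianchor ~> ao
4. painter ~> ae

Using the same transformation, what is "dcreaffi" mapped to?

ei

The rule is to keep every other character starting from the second (positions 2nd, 4th, 6th, ...), then keep only the vowels.
For "dcreaffi", step one produces "cefi"; step two turns that into "ei".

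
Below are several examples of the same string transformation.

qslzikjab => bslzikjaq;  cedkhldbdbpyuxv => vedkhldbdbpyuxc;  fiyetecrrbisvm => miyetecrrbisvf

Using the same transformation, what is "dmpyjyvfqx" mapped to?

xmpyjyvfqd

Each output is the input with this applied: swap the first and last characters.
Doing the same to "dmpyjyvfqx": "xmpyjyvfqd".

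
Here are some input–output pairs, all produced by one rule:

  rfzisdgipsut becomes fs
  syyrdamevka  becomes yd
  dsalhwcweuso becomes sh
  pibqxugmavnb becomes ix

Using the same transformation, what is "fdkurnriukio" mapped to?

Rule — keep one character in every 3, starting at position 2 (positions 2nd, 5th, 8th, ...), then keep only the first 2 characters.
"fdkurnriukio" → "drii" → "dr".
(Check on "syyrdamevka": → "ydea" → "yd" ✓)

dr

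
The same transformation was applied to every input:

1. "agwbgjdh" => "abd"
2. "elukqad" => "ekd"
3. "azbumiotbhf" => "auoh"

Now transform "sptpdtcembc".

spcb

What's happening: keep one character in every 3, starting at position 1 (positions 1st, 4th, 7th, ...).
For "sptpdtcembc" the result is "spcb".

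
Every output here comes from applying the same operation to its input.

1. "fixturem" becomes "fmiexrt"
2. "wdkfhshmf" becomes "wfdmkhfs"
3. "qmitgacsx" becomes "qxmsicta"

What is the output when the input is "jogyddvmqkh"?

jhokgqymdv

In each case the input is transformed by: take characters alternately from the front and the back (1st, last, 2nd, 2nd-last, ...), then delete the last character.
Applying both steps to "jogyddvmqkh": "jhokgqymdvd", then "jhokgqymdv".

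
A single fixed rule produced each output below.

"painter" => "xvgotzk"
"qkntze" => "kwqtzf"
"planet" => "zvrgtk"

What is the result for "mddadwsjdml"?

Rule — move the last character to the front, then shift every letter 6 places forward in the alphabet (wrapping around).
On "mddadwsjdml": the first step gives "lmddadwsjdm", and the second then gives "rsjjgjcypjs".

rsjjgjcypjs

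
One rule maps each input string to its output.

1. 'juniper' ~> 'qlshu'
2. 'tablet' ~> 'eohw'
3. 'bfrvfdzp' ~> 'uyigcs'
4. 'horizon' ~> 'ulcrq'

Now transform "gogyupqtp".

Looking at the pairs, the operation is to delete the first 2 characters, then shift every letter 3 places forward in the alphabet (wrapping around).
On "gogyupqtp": the first step gives "gyupqtp", and the second then gives "jbxstws".

jbxstws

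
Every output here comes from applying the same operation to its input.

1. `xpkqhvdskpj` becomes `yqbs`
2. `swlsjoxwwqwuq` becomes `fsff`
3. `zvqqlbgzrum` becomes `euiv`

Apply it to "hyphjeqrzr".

hsa

In each case the input is transformed by: keep one character in every 3, starting at position 2 (positions 2nd, 5th, 8th, ...), then shift every letter 9 places forward in the alphabet (wrapping around).
For "hyphjeqrzr", step one produces "yjr"; step two turns that into "hsa".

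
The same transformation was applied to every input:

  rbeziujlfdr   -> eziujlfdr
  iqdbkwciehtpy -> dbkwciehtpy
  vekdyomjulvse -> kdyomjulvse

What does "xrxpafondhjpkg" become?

Looking at the pairs, the operation is to delete the first 2 characters.
Applying that to "xrxpafondhjpkg" gives "xpafondhjpkg".

xpafondhjpkg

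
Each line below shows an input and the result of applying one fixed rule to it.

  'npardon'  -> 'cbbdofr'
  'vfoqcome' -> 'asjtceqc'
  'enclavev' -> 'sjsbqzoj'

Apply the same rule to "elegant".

The rule is to shift every letter 12 places backward in the alphabet (wrapping around), then move the last 2 characters to the front (rotate right by 2).
Applying both steps to "elegant": "szsuobh", then "bhszsuo".
(Check on "vfoqcome": → "jtceqcas" → "asjtceqc" ✓)

bhszsuo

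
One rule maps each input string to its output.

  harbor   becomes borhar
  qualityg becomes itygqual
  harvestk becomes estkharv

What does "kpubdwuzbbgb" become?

uzbbgbkpubdw

Looking at the pairs, the operation is to swap the front and back halves of the string.
On "kpubdwuzbbgb" that produces "uzbbgbkpubdw".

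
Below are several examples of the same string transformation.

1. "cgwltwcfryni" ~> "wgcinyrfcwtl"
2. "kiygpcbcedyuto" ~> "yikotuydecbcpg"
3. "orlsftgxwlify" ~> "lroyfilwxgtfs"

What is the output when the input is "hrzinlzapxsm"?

zrhmsxpazlni

Looking at the pairs, the operation is to reverse the string, then move the last 3 characters to the front (rotate right by 3).
For "hrzinlzapxsm", step one produces "msxpazlnizrh"; step two turns that into "zrhmsxpazlni".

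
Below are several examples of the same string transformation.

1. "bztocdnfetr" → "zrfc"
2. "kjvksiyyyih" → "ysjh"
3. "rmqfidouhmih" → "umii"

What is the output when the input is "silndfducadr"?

Looking at the pairs, the operation is to keep one character in every 3, starting at position 2 (positions 2nd, 5th, 8th, ...), then sort the characters into reverse alphabetical order.
"silndfducadr" → "uidd".

uidd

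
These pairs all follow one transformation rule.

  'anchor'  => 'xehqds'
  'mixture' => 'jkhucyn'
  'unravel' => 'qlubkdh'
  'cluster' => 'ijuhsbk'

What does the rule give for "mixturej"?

jkhuzcyn

The pattern: shift every letter 10 places backward in the alphabet (wrapping around), then move the first 3 characters to the end (rotate left by 3).
For "mixturej", step one produces "cynjkhuz"; step two turns that into "jkhuzcyn".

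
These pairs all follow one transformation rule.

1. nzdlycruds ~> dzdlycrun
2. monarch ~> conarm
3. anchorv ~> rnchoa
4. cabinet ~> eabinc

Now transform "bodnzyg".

The rule is to delete the last character, then swap the first and last characters.
On "bodnzyg": the first step gives "bodnzy", and the second then gives "yodnzb".
(Check on "anchorv": → "anchor" → "rnchoa" ✓)

yodnzb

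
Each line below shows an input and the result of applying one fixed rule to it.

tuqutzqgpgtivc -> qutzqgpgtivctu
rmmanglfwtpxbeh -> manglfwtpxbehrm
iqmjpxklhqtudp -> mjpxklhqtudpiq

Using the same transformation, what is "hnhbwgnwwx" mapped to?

Looking at the pairs, the operation is to move the first 2 characters to the end (rotate left by 2).
"hnhbwgnwwx" → "hbwgnwwxhn".

hbwgnwwxhn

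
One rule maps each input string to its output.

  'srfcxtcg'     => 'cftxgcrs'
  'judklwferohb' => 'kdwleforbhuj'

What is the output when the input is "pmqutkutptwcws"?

Looking at the pairs, the operation is to move the first 2 characters to the end (rotate left by 2), then swap each adjacent pair of characters (1↔2, 3↔4, ...).
For "pmqutkutptwcws" the result is "uqkttutpcwswmp".

uqkttutpcwswmp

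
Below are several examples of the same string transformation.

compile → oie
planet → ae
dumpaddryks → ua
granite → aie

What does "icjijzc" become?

ii

In each case the input is transformed by: keep only the vowels.
So "icjijzc" becomes "ii".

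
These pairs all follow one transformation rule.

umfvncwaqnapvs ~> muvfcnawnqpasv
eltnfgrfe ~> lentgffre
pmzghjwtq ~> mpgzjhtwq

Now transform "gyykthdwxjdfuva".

ygkyhtwdjxfdvua

In each case the input is transformed by: swap each adjacent pair of characters (1↔2, 3↔4, ...).
So "gyykthdwxjdfuva" becomes "ygkyhtwdjxfdvua".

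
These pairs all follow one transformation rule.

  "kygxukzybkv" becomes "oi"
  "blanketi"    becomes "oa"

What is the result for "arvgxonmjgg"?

Each output is the input with this applied: shift every letter 13 places forward in the alphabet (wrapping around) — i.e. ROT13, then keep only the vowels.
Applying both steps to "arvgxonmjgg": "neitkbazwtt", then "eia".

eia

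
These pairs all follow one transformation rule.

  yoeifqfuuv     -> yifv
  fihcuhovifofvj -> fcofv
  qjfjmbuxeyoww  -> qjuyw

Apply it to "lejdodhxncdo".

The transformation: keep one character in every 3, starting at position 1 (positions 1st, 4th, 7th, ...).
Doing the same to "lejdodhxncdo": "ldhc".

ldhc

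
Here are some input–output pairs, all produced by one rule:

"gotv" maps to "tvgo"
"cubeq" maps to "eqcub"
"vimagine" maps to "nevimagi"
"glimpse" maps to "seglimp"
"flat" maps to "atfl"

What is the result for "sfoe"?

oesf

The pattern: move the last 2 characters to the front (rotate right by 2).
Doing the same to "sfoe": "oesf".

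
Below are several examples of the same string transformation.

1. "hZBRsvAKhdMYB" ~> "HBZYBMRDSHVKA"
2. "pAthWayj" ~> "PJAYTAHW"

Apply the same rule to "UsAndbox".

The rule is to take characters alternately from the front and the back (1st, last, 2nd, 2nd-last, ...), then convert every letter to uppercase.
So "UsAndbox" becomes "UXSOABND".

UXSOABND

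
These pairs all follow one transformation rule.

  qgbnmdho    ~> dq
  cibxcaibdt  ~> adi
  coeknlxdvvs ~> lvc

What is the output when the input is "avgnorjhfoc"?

Each output is the input with this applied: move the first 3 characters to the end (rotate left by 3), then keep one character in every 3, starting at position 3 (positions 3rd, 6th, 9th, ...).
For "avgnorjhfoc", step one produces "norjhfocavg"; step two turns that into "rfa".
(Check on "cibxcaibdt": → "xcaibdtcib" → "adi" ✓)

rfa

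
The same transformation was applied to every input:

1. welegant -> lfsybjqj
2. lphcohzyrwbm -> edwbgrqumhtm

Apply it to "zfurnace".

Looking at the pairs, the operation is to shift every letter 5 places forward in the alphabet (wrapping around), then swap the front and back halves of the string.
For "zfurnace", step one produces "ekzwsfhj"; step two turns that into "sfhjekzw".
(Check on "lphcohzyrwbm": → "qumhtmedwbgr" → "edwbgrqumhtm" ✓)

sfhjekzw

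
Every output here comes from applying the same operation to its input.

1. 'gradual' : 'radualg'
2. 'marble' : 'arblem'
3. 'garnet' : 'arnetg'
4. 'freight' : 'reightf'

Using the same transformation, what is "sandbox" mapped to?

Looking at the pairs, the operation is to move the first character to the end.
"sandbox" → "andboxs".

andboxs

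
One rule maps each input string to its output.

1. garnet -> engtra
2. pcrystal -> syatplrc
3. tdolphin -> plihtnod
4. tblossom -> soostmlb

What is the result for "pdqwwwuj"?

wwuwpjqd

In each case the input is transformed by: move the first 3 characters to the end (rotate left by 3), then swap each adjacent pair of characters (1↔2, 3↔4, ...).
Applying both steps to "pdqwwwuj": "wwwujpdq", then "wwuwpjqd".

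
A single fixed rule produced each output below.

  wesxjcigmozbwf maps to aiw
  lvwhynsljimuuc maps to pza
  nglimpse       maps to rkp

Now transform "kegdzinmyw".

The rule is to shift every letter 4 places forward in the alphabet (wrapping around), then keep only the first 3 characters.
Working it through for "kegdzinmyw": intermediate "oikhdmrqca", final "oik".

oik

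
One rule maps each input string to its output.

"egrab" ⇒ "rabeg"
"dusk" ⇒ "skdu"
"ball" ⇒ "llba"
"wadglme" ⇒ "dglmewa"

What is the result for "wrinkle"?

What's happening: move the first 2 characters to the end (rotate left by 2).
"wrinkle" → "inklewr".

inklewr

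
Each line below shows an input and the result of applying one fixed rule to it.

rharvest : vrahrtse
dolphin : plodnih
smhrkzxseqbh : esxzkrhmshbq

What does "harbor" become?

Rule — move the last 3 characters to the front (rotate right by 3), then reverse the string.
"harbor" → "borhar" → "rahrob".

rahrob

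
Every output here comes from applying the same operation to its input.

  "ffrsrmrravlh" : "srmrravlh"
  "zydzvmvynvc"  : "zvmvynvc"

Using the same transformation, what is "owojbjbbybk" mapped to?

The pattern: delete the first 3 characters.
So "owojbjbbybk" becomes "jbjbbybk".

jbjbbybk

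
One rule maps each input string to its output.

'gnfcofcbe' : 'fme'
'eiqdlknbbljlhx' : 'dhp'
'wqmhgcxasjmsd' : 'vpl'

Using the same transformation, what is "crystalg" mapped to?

bqx

Each output is the input with this applied: shift every letter 1 place backward in the alphabet (wrapping around), then keep only the first 3 characters.
For "crystalg", step one produces "bqxrszkf"; step two turns that into "bqx".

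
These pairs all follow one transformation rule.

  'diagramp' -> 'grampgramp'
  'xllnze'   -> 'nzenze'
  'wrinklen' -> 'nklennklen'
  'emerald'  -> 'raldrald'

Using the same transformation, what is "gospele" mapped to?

pelepele

The pattern: delete the first 3 characters, then write the whole string twice.
Applying that to "gospele" gives "pelepele".
(Check on "wrinklen": → "nklen" → "nklennklen" ✓)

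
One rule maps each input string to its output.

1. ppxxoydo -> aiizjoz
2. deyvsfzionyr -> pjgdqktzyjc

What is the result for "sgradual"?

In each case the input is transformed by: shift every letter 11 places forward in the alphabet (wrapping around), then delete the first character.
Applying that to "sgradual" gives "rcloflw".
(Check on "deyvsfzionyr": → "opjgdqktzyjc" → "pjgdqktzyjc" ✓)

rcloflw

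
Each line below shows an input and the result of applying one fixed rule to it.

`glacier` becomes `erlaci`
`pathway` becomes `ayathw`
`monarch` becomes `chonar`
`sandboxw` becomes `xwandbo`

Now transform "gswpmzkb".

kbswpmz

In each case the input is transformed by: delete the first character, then move the last 2 characters to the front (rotate right by 2).
Working it through for "gswpmzkb": intermediate "swpmzkb", final "kbswpmz".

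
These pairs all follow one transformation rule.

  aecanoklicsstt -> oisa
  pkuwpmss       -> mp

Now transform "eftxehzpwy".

The pattern: move the first 3 characters to the end (rotate left by 3), then keep one character in every 3, starting at position 3 (positions 3rd, 6th, 9th, ...).
Starting from "eftxehzpwy": after the first operation, "xehzpwyeft"; after the second, "hwf".

hwf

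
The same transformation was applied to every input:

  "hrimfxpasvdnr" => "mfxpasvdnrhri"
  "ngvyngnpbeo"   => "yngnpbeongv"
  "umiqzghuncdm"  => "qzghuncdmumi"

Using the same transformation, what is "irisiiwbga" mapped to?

Rule — move the first 3 characters to the end (rotate left by 3).
Doing the same to "irisiiwbga": "siiwbgairi".

siiwbgairi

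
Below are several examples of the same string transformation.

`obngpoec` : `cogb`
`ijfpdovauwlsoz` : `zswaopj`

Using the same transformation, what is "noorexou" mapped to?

uxro

In each case the input is transformed by: keep every other character starting from the second (positions 2nd, 4th, 6th, ...), then reverse the string.
On "noorexou": the first step gives "orxu", and the second then gives "uxro".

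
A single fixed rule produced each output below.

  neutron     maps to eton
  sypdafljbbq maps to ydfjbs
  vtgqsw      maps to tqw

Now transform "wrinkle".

rnlw

The rule is to move the first character to the end, then keep every other character starting from the first (positions 1st, 3rd, 5th, ...).
"wrinkle" → "rinklew" → "rnlw".
(Check on "vtgqsw": → "tgqswv" → "tqw" ✓)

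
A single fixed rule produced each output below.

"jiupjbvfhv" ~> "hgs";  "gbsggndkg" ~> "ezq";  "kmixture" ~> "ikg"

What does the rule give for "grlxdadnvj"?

The pattern: shift every letter 2 places backward in the alphabet (wrapping around), then keep only the first 3 characters.
"grlxdadnvj" → "epj".

epj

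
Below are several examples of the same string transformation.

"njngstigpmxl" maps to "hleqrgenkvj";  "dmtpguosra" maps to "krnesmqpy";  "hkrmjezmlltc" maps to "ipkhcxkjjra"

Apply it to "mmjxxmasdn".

Rule — shift every letter 2 places backward in the alphabet (wrapping around), then delete the first character.
For "mmjxxmasdn", step one produces "kkhvvkyqbl"; step two turns that into "khvvkyqbl".

khvvkyqbl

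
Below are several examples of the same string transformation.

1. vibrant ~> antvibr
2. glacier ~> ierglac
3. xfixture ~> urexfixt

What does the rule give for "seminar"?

narsemi

The rule is to move the last 3 characters to the front (rotate right by 3).
Doing the same to "seminar": "narsemi".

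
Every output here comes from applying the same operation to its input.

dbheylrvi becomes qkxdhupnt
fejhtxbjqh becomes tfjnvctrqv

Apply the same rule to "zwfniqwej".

In each case the input is transformed by: move the first 3 characters to the end (rotate left by 3), then shift every letter 12 places forward in the alphabet (wrapping around).
Applying both steps to "zwfniqwej": "niqwejzwf", then "zuciqvlir".

zuciqvlir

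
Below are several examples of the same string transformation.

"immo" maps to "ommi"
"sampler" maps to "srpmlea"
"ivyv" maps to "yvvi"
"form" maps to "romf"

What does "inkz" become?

In each case the input is transformed by: sort the characters into reverse alphabetical order.
On "inkz" that produces "znki".

znki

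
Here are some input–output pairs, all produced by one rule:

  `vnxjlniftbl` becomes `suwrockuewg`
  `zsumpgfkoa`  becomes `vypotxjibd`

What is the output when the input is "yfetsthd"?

cbcqmhon

The rule is to move the first 3 characters to the end (rotate left by 3), then shift every letter 9 places forward in the alphabet (wrapping around).
Starting from "yfetsthd": after the first operation, "tsthdyfe"; after the second, "cbcqmhon".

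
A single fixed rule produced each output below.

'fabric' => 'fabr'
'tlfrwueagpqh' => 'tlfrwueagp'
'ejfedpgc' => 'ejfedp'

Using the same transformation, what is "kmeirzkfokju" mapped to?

What's happening: delete the last 2 characters.
So "kmeirzkfokju" becomes "kmeirzkfok".

kmeirzkfok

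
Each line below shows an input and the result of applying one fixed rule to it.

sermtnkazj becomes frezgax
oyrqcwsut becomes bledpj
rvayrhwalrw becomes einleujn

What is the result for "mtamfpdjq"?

zgnzsc

Each output is the input with this applied: delete the last 3 characters, then shift every letter 13 places forward in the alphabet (wrapping around) — i.e. ROT13.
Applying both steps to "mtamfpdjq": "mtamfp", then "zgnzsc".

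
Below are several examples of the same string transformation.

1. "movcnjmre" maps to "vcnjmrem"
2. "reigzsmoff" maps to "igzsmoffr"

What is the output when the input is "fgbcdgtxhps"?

bcdgtxhpsf

The rule is to move the first 2 characters to the end (rotate left by 2), then delete the last character.
Doing the same to "fgbcdgtxhps": "bcdgtxhpsf".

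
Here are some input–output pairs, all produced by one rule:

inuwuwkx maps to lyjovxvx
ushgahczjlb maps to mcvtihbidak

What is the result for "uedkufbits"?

In each case the input is transformed by: move the last 2 characters to the front (rotate right by 2), then shift every letter 1 place forward in the alphabet (wrapping around).
Starting from "uedkufbits": after the first operation, "tsuedkufbi"; after the second, "utvfelvgcj".

utvfelvgcj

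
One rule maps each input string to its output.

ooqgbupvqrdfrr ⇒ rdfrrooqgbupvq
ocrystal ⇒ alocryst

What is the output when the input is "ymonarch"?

Rule — swap the front and back halves of the string, then move the first 2 characters to the end (rotate left by 2).
"ymonarch" → "chymonar".

chymonar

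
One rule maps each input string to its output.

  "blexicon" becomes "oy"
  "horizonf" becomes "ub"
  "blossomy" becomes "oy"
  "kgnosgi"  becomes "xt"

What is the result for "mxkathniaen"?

zk

Rule — shift every letter 13 places forward in the alphabet (wrapping around) — i.e. ROT13, then keep only the first 2 characters.
"mxkathniaen" → "zkxnguavnra" → "zk".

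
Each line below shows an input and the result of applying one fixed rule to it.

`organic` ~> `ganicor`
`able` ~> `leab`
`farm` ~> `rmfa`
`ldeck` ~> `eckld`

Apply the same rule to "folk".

Rule — move the first 2 characters to the end (rotate left by 2).
For "folk" the result is "lkfo".

lkfo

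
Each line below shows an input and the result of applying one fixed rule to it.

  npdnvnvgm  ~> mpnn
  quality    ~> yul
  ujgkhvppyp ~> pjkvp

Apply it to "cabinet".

tai

Looking at the pairs, the operation is to move the last 2 characters to the front (rotate right by 2), then keep every other character starting from the second (positions 2nd, 4th, 6th, ...).
On "cabinet": the first step gives "etcabin", and the second then gives "tai".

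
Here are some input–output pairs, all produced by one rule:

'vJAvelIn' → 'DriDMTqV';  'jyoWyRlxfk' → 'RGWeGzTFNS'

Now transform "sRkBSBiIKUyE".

AzSjajQqscGm

In each case the input is transformed by: flip the case of every letter, then shift every letter 8 places forward in the alphabet (wrapping around).
On "sRkBSBiIKUyE" that produces "AzSjajQqscGm".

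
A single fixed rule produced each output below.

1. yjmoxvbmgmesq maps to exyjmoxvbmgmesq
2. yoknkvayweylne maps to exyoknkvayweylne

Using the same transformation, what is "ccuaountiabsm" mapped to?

Each output is the input with this applied: prepend "ex".
Applying that to "ccuaountiabsm" gives "exccuaountiabsm".

exccuaountiabsm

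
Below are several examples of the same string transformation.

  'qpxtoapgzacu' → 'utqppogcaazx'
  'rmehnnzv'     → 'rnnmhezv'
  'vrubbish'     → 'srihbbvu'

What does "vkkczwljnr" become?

The rule is to sort the characters into reverse alphabetical order, then move the first 2 characters to the end (rotate left by 2).
On "vkkczwljnr": the first step gives "zwvrnlkkjc", and the second then gives "vrnlkkjczw".

vrnlkkjczw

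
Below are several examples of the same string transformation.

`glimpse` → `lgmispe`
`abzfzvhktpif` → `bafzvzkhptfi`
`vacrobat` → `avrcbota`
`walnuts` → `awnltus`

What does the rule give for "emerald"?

merelad

What's happening: swap each adjacent pair of characters (1↔2, 3↔4, ...).
Doing the same to "emerald": "merelad".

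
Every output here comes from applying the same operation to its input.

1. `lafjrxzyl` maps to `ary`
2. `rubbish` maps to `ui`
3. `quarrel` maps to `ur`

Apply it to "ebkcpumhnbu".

bphu

The pattern: keep one character in every 3, starting at position 2 (positions 2nd, 5th, 8th, ...).
For "ebkcpumhnbu" the result is "bphu".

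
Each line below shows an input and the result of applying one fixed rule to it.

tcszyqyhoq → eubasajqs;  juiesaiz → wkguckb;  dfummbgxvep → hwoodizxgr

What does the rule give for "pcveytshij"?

The transformation: shift every letter 2 places forward in the alphabet (wrapping around), then delete the first character.
For "pcveytshij", step one produces "rexgavujkl"; step two turns that into "exgavujkl".

exgavujkl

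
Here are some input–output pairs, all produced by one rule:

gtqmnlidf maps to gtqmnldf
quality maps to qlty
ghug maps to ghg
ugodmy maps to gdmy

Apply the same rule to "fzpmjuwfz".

fzpmjwfz

Rule — remove every vowel.
Applying that to "fzpmjuwfz" gives "fzpmjwfz".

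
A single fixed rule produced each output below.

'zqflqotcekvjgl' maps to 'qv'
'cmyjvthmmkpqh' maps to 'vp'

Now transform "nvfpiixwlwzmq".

The transformation: keep every other character starting from the first (positions 1st, 3rd, 5th, ...), then keep one character in every 3, starting at position 3 (positions 3rd, 6th, 9th, ...).
On "nvfpiixwlwzmq": the first step gives "nfixlzq", and the second then gives "iz".
(Check on "zqflqotcekvjgl": → "zfqtevg" → "qv" ✓)

iz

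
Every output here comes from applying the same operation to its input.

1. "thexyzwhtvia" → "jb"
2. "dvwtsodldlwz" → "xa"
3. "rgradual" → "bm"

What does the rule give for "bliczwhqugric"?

The pattern: shift every letter 1 place forward in the alphabet (wrapping around), then keep only the last 2 characters.
So "bliczwhqugric" becomes "jd".

jd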